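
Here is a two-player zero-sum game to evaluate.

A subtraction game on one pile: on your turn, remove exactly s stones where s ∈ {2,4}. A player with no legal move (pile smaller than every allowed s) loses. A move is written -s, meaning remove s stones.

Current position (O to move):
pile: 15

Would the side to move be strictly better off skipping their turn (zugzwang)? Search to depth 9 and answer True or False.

ply 1, O at 15 | -2=+1→13*; -4=-1→11
ply 2, X at 13 | -2=-1→11*; -4=-1→9
ply 3, O at 11 | -2=-1→9; -4=+1→7*
ply 4, X at 7 | -2=-1→5*; -4=-1→3
ply 5, O at 5 | -2=-1→3; -4=+1→1*
ply 6: 1 is terminal -1 (X); from 15 depth 9
if O skipped the turn, X would face:
~ ply 1, X at 15 | -2=+1→13*; -4=-1→11
~ ply 2, O at 13 | -2=-1→11*; -4=-1→9
~ ply 3, X at 11 | -2=-1→9; -4=+1→7*
~ ply 4, O at 7 | -2=-1→5*; -4=-1→3
~ ply 5, X at 5 | -2=-1→3; -4=+1→1*
~ ply 6: 1 is terminal -1 (O); from 15 depth 9
compare (O): move=+1 vs pass=-1

zugzwang(15, O) = False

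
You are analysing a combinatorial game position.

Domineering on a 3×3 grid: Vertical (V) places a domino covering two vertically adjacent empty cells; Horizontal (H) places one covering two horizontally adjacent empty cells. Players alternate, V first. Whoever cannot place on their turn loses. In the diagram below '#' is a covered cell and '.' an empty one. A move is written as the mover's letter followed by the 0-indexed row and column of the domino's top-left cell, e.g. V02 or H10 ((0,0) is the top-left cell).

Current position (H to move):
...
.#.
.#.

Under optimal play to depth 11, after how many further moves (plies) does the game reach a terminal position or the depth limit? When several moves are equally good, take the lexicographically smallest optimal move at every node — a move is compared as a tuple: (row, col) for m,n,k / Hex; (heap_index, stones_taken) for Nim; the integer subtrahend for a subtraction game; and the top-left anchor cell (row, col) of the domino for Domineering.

PV length from [.../.#./.#.]: 2 plies

ply 1, H at .../.#./.#. | H00=-1→##./.#./.#.*; H01=-1→.##/.#./.#.
ply 2, V at ##./.#./.#. | V02=+1→###/.##/.#.*; V10=+1→##./##./##.; V12=+1→##./.##/.##
ply 3: ###/.##/.#. is terminal -1 (H); from .../.#./.#. depth 11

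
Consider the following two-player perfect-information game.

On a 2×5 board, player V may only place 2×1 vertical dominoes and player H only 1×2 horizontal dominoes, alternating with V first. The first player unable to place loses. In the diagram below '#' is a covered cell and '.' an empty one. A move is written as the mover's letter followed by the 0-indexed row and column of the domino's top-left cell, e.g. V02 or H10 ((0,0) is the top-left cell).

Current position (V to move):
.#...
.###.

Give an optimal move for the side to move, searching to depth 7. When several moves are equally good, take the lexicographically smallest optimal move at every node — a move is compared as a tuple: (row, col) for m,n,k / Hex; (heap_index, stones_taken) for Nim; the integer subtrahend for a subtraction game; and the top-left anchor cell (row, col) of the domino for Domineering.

V's best at [.#.../.###.]: V04

p1 V@[.#.../.###.]: V00[##.../####.]-1 V04[.#..#/.####]+1*
p2 H@[.#..#/.####]: H02[.####/.####]-1*
p3 V@[.####/.####]: V00[#####/#####]+1*
p4 H@[#####/#####] terminal -1; root [.#.../.###.] d7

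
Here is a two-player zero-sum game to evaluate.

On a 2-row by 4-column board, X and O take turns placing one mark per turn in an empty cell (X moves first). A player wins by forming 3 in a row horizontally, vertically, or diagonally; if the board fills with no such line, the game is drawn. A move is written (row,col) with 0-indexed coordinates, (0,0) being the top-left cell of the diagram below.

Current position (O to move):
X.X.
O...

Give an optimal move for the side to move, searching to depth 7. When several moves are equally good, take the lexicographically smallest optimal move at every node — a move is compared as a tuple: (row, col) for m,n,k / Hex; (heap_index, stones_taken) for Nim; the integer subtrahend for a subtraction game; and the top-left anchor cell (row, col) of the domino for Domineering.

p1 O@[X.X./O...]: (0,1)[XOX./O...]+0* (0,3)[X.XO/O...]-1 (1,1)[X.X./OO..]-1 (1,2)[X.X./O.O.]-1 (1,3)[X.X./O..O]-1
p2 X@[XOX./O...]: (0,3)[XOXX/O...]+0* (1,1)[XOX./OX..]+0 (1,2)[XOX./O.X.]+0 (1,3)[XOX./O..X]+0
p3 O@[XOXX/O...]: (1,1)[XOXX/OO..]+0* (1,2)[XOXX/O.O.]+0 (1,3)[XOXX/O..O]+0
p4 X@[XOXX/OO..]: (1,2)[XOXX/OOX.]+0* (1,3)[XOXX/OO.X]-1
p5 O@[XOXX/OOX.]: (1,3)[XOXX/OOXO]+0*
p6 X@[XOXX/OOXO] terminal +0; root [X.X./O...] d7

O's best at [X.X./O...]: (0,1)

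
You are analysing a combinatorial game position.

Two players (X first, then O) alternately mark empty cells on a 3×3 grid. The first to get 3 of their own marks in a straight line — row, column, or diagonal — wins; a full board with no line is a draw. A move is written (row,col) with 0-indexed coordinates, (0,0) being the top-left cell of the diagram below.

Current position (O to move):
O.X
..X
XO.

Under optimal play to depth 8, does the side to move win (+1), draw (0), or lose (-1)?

value(O.X/..X/XO., O) = -1

[O.X/..X/XO.] O move#1: (0,1):-1/OOX/..X/XO.*, (1,0):-1/O.X/O.X/XO., (1,1):-1/O.X/.OX/XO., (2,2):-1/O.X/..X/XOO
[OOX/..X/XO.] X move#2: (1,0):-1/OOX/X.X/XO., (1,1):+1/OOX/.XX/XO.*, (2,2):+1/OOX/..X/XOX
[OOX/.XX/XO.] end (terminal -1, O#3); searched O.X/..X/XO. to 8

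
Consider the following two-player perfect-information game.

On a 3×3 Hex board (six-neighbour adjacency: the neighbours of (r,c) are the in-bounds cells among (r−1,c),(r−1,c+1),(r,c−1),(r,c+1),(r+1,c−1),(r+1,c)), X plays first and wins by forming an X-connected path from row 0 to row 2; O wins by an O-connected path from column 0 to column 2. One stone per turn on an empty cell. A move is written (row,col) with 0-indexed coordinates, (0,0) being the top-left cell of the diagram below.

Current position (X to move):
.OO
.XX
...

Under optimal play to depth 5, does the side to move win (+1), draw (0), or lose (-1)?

value(.OO/.XX/..., X) = -1

[.OO/.XX/...] X move#1: (0,0):-1/XOO/.XX/...*, (1,0):-1/.OO/XXX/..., (2,0):-1/.OO/.XX/X.., (2,1):-1/.OO/.XX/.X., (2,2):-1/.OO/.XX/..X
[XOO/.XX/...] O move#2: (1,0):+1/XOO/OXX/...*, (2,0):-1/XOO/.XX/O.., (2,1):-1/XOO/.XX/.O., (2,2):-1/XOO/.XX/..O
[XOO/OXX/...] end (terminal -1, X#3); searched .OO/.XX/... to 5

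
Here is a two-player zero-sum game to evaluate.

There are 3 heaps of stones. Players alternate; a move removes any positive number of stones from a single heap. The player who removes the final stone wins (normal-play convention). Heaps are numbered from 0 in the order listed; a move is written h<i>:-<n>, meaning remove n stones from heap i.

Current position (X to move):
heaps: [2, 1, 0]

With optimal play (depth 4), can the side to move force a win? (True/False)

X winning at [(2,1,0)]: True

ply 1, X at (2,1,0) | h0:-1=+1→(1,1,0)*; h0:-2=-1→(0,1,0); h1:-1=-1→(2,0,0)
ply 2, O at (1,1,0) | h0:-1=-1→(0,1,0)*; h1:-1=-1→(1,0,0)
ply 3, X at (0,1,0) | h1:-1=+1→(0,0,0)*
ply 4: (0,0,0) is terminal -1 (O); from (2,1,0) depth 4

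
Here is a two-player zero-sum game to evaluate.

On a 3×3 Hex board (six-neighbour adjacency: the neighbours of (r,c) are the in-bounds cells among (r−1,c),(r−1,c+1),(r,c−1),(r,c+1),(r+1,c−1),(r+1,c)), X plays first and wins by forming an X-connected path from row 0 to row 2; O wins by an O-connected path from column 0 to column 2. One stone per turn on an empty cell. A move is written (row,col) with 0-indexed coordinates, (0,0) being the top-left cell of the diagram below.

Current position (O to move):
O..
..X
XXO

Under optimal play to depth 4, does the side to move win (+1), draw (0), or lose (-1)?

value(O../..X/XXO, O) = -1

[O../..X/XXO] O move#1: (0,1):-1/OO./..X/XXO*, (0,2):-1/O.O/..X/XXO, (1,0):-1/O../O.X/XXO, (1,1):-1/O../.OX/XXO
[OO./..X/XXO] X move#2: (0,2):+1/OOX/..X/XXO*, (1,0):-1/OO./X.X/XXO, (1,1):-1/OO./.XX/XXO
[OOX/..X/XXO] end (terminal -1, O#3); searched O../..X/XXO to 4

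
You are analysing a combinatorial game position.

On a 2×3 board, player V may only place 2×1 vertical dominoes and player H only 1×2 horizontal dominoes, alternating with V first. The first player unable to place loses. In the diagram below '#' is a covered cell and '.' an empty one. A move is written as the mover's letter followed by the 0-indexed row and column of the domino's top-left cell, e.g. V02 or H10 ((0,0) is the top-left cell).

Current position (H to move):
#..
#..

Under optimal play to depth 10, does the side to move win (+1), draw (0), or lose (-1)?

value(#../#.., H) = +1

p1 H@[#../#..]: H01[###/#..]+1* H11[#../###]+1
p2 V@[###/#..] terminal -1; root [#../#..] d10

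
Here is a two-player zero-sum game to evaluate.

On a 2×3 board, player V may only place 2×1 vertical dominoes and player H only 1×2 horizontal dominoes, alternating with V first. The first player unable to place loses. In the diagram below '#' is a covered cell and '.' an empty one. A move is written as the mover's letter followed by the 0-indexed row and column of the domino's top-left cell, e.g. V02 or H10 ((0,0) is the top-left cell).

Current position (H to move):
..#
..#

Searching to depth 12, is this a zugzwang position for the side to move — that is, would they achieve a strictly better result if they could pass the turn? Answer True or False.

zugzwang(..#/..#, H) = False

p1 H@[..#/..#]: H00[###/..#]+1* H10[..#/###]+1
p2 V@[###/..#] terminal -1; root [..#/..#] d12
if H skipped the turn, V would face:
~ p1 V@[..#/..#]: V00[#.#/#.#]+1* V01[.##/.##]+1
~ p2 H@[#.#/#.#] terminal -1; root [..#/..#] d12
compare (H): move=+1 vs pass=-1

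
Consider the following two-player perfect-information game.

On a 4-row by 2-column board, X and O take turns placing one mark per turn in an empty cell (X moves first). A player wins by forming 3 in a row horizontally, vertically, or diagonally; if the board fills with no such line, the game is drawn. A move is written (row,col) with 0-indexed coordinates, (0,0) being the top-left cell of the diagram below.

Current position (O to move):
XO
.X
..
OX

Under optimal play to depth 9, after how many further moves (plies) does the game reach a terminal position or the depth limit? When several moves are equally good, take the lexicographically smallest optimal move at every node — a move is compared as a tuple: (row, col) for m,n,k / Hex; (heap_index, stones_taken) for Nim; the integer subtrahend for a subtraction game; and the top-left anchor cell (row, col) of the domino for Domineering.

PV length from [XO/.X/../OX]: 3 plies

[XO/.X/../OX] O move#1: (1,0):-1/XO/OX/../OX, (2,0):-1/XO/.X/O./OX, (2,1):+0/XO/.X/.O/OX*
[XO/.X/.O/OX] X move#2: (1,0):+0/XO/XX/.O/OX*, (2,0):+0/XO/.X/XO/OX
[XO/XX/.O/OX] O move#3: (2,0):+0/XO/XX/OO/OX*
[XO/XX/OO/OX] end (terminal +0, X#4); searched XO/.X/../OX to 9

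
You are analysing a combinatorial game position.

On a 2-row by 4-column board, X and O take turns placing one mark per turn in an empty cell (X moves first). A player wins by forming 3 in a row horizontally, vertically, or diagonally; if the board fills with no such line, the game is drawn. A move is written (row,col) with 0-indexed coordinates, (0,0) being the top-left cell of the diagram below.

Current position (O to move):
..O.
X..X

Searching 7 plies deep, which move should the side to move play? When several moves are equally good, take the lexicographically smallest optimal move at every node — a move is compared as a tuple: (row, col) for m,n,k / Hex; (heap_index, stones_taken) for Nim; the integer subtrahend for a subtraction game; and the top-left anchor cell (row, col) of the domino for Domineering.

ply 1, O at ..O./X..X | (0,0)=+0→O.O./X..X; (0,1)=+1→.OO./X..X*; (0,3)=+0→..OO/X..X; (1,1)=+0→..O./XO.X; (1,2)=+0→..O./X.OX
ply 2, X at .OO./X..X | (0,0)=-1→XOO./X..X*; (0,3)=-1→.OOX/X..X; (1,1)=-1→.OO./XX.X; (1,2)=-1→.OO./X.XX
ply 3, O at XOO./X..X | (0,3)=+1→XOOO/X..X*; (1,1)=+0→XOO./XO.X; (1,2)=+0→XOO./X.OX
ply 4: XOOO/X..X is terminal -1 (X); from ..O./X..X depth 7

O's best at [..O./X..X]: (0,1)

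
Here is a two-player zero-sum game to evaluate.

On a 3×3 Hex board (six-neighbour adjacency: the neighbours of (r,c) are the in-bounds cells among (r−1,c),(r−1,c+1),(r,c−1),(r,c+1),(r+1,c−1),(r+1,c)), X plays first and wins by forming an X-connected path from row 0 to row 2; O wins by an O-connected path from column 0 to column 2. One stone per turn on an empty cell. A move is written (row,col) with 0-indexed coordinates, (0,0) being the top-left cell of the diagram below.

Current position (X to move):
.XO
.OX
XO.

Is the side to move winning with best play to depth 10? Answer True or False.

[.XO/.OX/XO.] X move#1: (0,0):-1/XXO/.OX/XO., (1,0):+1/.XO/XOX/XO.*, (2,2):-1/.XO/.OX/XOX
[.XO/XOX/XO.] end (terminal -1, O#2); searched .XO/.OX/XO. to 10

X winning at [.XO/.OX/XO.]: True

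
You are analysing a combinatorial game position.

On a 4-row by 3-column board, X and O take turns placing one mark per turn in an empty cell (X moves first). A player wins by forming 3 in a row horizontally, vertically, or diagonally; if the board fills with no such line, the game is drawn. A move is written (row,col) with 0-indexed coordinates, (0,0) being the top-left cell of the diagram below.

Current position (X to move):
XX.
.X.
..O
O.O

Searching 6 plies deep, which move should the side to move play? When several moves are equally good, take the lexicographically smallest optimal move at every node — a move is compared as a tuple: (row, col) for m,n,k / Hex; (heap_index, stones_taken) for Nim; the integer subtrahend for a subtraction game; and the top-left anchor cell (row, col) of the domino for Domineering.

X's best at [XX./.X./..O/O.O]: (0,2)

p1 X@[XX./.X./..O/O.O]: (0,2)[XXX/.X./..O/O.O]+1* (1,0)[XX./XX./..O/O.O]-1 (1,2)[XX./.XX/..O/O.O]-1 (2,0)[XX./.X./X.O/O.O]-1 (2,1)[XX./.X./.XO/O.O]+1 (3,1)[XX./.X./..O/OXO]-1
p2 O@[XXX/.X./..O/O.O] terminal -1; root [XX./.X./..O/O.O] d6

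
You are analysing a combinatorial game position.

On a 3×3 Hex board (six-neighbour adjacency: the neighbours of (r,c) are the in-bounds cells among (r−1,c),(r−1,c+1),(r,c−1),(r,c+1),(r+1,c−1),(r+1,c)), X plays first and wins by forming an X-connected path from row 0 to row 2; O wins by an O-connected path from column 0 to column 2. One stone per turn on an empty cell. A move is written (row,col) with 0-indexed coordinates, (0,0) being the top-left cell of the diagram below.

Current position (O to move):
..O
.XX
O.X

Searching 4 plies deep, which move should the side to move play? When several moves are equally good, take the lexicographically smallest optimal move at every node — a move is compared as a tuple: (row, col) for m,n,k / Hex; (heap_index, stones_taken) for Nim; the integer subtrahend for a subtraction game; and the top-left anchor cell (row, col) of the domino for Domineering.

O's best at [..O/.XX/O.X]: (0,1)

ply 1, O at ..O/.XX/O.X | (0,0)=-1→O.O/.XX/O.X; (0,1)=+1→.OO/.XX/O.X*; (1,0)=-1→..O/OXX/O.X; (2,1)=-1→..O/.XX/OOX
ply 2, X at .OO/.XX/O.X | (0,0)=-1→XOO/.XX/O.X*; (1,0)=-1→.OO/XXX/O.X; (2,1)=-1→.OO/.XX/OXX
ply 3, O at XOO/.XX/O.X | (1,0)=+1→XOO/OXX/O.X*; (2,1)=-1→XOO/.XX/OOX
ply 4: XOO/OXX/O.X is terminal -1 (X); from ..O/.XX/O.X depth 4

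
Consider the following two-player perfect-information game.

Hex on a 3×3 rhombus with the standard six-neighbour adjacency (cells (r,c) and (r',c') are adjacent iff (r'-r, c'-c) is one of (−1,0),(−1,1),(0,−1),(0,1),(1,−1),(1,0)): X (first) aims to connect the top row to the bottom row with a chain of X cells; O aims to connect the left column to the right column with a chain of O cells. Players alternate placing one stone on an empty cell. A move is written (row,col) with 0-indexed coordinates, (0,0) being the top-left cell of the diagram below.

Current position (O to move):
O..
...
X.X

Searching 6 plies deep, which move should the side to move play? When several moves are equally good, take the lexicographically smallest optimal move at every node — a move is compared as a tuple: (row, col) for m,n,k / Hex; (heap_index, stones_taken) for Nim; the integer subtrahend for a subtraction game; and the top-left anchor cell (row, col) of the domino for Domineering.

O's best at [O../.../X.X]: (1,1)

[O../.../X.X] O move#1: (0,1):-1/OO./.../X.X, (0,2):-1/O.O/.../X.X, (1,0):-1/O../O../X.X, (1,1):+1/O../.O./X.X*, (1,2):-1/O../..O/X.X, (2,1):-1/O../.../XOX
[O../.O./X.X] X move#2: (0,1):-1/OX./.O./X.X*, (0,2):-1/O.X/.O./X.X, (1,0):-1/O../XO./X.X, (1,2):-1/O../.OX/X.X, (2,1):-1/O../.O./XXX
[OX./.O./X.X] O move#3: (0,2):-1/OXO/.O./X.X, (1,0):+1/OX./OO./X.X*, (1,2):-1/OX./.OO/X.X, (2,1):-1/OX./.O./XOX
[OX./OO./X.X] X move#4: (0,2):-1/OXX/OO./X.X*, (1,2):-1/OX./OOX/X.X, (2,1):-1/OX./OO./XXX
[OXX/OO./X.X] O move#5: (1,2):+1/OXX/OOO/X.X*, (2,1):-1/OXX/OO./XOX
[OXX/OOO/X.X] end (terminal -1, X#6); searched O../.../X.X to 6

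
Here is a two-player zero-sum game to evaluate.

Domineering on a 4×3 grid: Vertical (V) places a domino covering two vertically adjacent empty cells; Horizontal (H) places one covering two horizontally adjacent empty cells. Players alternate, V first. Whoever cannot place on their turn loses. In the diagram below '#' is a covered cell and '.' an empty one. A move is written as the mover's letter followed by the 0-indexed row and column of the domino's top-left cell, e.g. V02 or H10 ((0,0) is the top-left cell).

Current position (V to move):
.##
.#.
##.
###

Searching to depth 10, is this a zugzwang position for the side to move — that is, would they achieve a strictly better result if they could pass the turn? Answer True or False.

zugzwang(.##/.#./##./###, V) = False

[.##/.#./##./###] V move#1: V00:+1/###/##./##./###*, V12:+1/.##/.##/###/###
[###/##./##./###] end (terminal -1, H#2); searched .##/.#./##./### to 10
suppose V passes — search the same position with H to move:
pass> [.##/.#./##./###] end (terminal -1, H#1); searched .##/.#./##./### to 10
for V: play +1, pass +1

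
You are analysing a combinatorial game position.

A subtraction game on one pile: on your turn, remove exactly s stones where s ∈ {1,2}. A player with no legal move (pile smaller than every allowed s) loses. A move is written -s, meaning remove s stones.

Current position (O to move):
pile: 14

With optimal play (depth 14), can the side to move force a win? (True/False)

[14] O move#1: -1:-1/13, -2:+1/12*
[12] X move#2: -1:-1/11*, -2:-1/10
[11] O move#3: -1:-1/10, -2:+1/9*
[9] X move#4: -1:-1/8*, -2:-1/7
[8] O move#5: -1:-1/7, -2:+1/6*
[6] X move#6: -1:-1/5*, -2:-1/4
[5] O move#7: -1:-1/4, -2:+1/3*
[3] X move#8: -1:-1/2*, -2:-1/1
[2] O move#9: -1:-1/1, -2:+1/0*
[0] end (terminal -1, X#10); searched 14 to 14

O winning at [14]: True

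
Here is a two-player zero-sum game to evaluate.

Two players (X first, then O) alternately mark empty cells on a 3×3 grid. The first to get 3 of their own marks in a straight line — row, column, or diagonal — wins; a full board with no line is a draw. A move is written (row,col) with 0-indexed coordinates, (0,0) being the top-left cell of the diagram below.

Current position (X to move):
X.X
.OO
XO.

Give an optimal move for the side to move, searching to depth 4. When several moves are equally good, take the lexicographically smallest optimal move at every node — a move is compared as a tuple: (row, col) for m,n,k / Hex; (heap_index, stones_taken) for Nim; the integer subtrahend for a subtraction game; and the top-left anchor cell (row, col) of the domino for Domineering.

X's best at [X.X/.OO/XO.]: (0,1)

p1 X@[X.X/.OO/XO.]: (0,1)[XXX/.OO/XO.]+1* (1,0)[X.X/XOO/XO.]+1 (2,2)[X.X/.OO/XOX]-1
p2 O@[XXX/.OO/XO.] terminal -1; root [X.X/.OO/XO.] d4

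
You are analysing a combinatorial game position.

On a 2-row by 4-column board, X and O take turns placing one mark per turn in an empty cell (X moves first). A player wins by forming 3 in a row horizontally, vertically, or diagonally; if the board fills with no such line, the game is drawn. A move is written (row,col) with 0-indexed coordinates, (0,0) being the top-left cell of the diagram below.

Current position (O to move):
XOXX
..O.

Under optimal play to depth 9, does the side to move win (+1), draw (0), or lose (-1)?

p1 O@[XOXX/..O.]: (1,0)[XOXX/O.O.]+0 (1,1)[XOXX/.OO.]+1* (1,3)[XOXX/..OO]+0
p2 X@[XOXX/.OO.]: (1,0)[XOXX/XOO.]-1* (1,3)[XOXX/.OOX]-1
p3 O@[XOXX/XOO.]: (1,3)[XOXX/XOOO]+1*
p4 X@[XOXX/XOOO] terminal -1; root [XOXX/..O.] d9

value(XOXX/..O., O) = +1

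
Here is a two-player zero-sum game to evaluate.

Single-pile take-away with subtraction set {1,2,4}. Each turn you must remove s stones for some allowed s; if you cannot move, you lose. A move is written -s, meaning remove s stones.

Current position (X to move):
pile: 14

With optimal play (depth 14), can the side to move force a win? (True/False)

ply 1, X at 14 | -1=-1→13; -2=+1→12*; -4=-1→10
ply 2, O at 12 | -1=-1→11*; -2=-1→10; -4=-1→8
ply 3, X at 11 | -1=-1→10; -2=+1→9*; -4=-1→7
ply 4, O at 9 | -1=-1→8*; -2=-1→7; -4=-1→5
ply 5, X at 8 | -1=-1→7; -2=+1→6*; -4=-1→4
ply 6, O at 6 | -1=-1→5*; -2=-1→4; -4=-1→2
ply 7, X at 5 | -1=-1→4; -2=+1→3*; -4=-1→1
ply 8, O at 3 | -1=-1→2*; -2=-1→1
ply 9, X at 2 | -1=-1→1; -2=+1→0*
ply 10: 0 is terminal -1 (O); from 14 depth 14

X winning at [14]: True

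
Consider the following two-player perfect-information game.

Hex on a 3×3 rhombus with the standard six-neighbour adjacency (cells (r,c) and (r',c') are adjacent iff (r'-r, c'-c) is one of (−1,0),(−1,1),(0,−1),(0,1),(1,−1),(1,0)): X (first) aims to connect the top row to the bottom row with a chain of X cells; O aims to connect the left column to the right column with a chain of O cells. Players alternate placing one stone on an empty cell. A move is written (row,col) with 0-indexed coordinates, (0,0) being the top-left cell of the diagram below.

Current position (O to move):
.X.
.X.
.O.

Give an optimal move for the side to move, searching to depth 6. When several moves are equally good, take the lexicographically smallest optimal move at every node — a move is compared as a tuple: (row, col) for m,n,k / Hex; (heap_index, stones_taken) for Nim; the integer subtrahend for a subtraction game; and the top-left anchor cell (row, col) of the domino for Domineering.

p1 O@[.X./.X./.O.]: (0,0)[OX./.X./.O.]-1 (0,2)[.XO/.X./.O.]-1 (1,0)[.X./OX./.O.]-1 (1,2)[.X./.XO/.O.]-1 (2,0)[.X./.X./OO.]+1* (2,2)[.X./.X./.OO]-1
p2 X@[.X./.X./OO.]: (0,0)[XX./.X./OO.]-1* (0,2)[.XX/.X./OO.]-1 (1,0)[.X./XX./OO.]-1 (1,2)[.X./.XX/OO.]-1 (2,2)[.X./.X./OOX]-1
p3 O@[XX./.X./OO.]: (0,2)[XXO/.X./OO.]+1* (1,0)[XX./OX./OO.]+1 (1,2)[XX./.XO/OO.]+1 (2,2)[XX./.X./OOO]+1
p4 X@[XXO/.X./OO.]: (1,0)[XXO/XX./OO.]-1* (1,2)[XXO/.XX/OO.]-1 (2,2)[XXO/.X./OOX]-1
p5 O@[XXO/XX./OO.]: (1,2)[XXO/XXO/OO.]+1* (2,2)[XXO/XX./OOO]+1
p6 X@[XXO/XXO/OO.] terminal -1; root [.X./.X./.O.] d6

O's best at [.X./.X./.O.]: (2,0)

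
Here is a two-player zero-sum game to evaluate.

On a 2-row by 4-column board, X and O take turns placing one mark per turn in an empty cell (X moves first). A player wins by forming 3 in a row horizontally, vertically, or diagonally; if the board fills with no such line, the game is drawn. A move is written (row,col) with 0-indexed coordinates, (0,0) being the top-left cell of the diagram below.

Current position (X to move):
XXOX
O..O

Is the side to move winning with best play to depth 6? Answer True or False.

p1 X@[XXOX/O..O]: (1,1)[XXOX/OX.O]+0* (1,2)[XXOX/O.XO]+0
p2 O@[XXOX/OX.O]: (1,2)[XXOX/OXOO]+0*
p3 X@[XXOX/OXOO] terminal +0; root [XXOX/O..O] d6

X winning at [XXOX/O..O]: False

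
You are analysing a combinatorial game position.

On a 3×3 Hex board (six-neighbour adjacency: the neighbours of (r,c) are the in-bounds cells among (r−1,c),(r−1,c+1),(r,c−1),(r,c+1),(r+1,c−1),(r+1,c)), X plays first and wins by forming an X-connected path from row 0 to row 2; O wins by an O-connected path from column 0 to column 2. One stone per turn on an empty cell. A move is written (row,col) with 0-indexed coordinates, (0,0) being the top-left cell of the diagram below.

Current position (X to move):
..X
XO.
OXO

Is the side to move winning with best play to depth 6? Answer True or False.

p1 X@[..X/XO./OXO]: (0,0)[X.X/XO./OXO]-1 (0,1)[.XX/XO./OXO]-1 (1,2)[..X/XOX/OXO]+1*
p2 O@[..X/XOX/OXO] terminal -1; root [..X/XO./OXO] d6

X winning at [..X/XO./OXO]: True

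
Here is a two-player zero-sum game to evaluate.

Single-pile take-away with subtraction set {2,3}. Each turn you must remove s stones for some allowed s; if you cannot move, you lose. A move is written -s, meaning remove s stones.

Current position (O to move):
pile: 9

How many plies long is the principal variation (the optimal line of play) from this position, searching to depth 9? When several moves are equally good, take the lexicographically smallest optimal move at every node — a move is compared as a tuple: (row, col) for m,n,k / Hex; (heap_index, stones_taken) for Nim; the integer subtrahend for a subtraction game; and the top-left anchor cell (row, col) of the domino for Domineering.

PV length from [9]: 3 plies

[9] O move#1: -2:-1/7, -3:+1/6*
[6] X move#2: -2:-1/4*, -3:-1/3
[4] O move#3: -2:-1/2, -3:+1/1*
[1] end (terminal -1, X#4); searched 9 to 9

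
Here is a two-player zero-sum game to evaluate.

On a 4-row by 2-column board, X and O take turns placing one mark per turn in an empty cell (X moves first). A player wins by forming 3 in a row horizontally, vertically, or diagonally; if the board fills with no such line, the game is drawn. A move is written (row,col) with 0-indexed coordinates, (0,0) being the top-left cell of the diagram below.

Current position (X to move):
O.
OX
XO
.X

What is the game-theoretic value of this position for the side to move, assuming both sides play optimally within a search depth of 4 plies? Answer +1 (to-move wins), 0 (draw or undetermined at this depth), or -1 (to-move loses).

ply 1, X at O./OX/XO/.X | (0,1)=+0→OX/OX/XO/.X*; (3,0)=+0→O./OX/XO/XX
ply 2, O at OX/OX/XO/.X | (3,0)=+0→OX/OX/XO/OX*
ply 3: OX/OX/XO/OX is terminal +0 (X); from O./OX/XO/.X depth 4

value(O./OX/XO/.X, X) = 0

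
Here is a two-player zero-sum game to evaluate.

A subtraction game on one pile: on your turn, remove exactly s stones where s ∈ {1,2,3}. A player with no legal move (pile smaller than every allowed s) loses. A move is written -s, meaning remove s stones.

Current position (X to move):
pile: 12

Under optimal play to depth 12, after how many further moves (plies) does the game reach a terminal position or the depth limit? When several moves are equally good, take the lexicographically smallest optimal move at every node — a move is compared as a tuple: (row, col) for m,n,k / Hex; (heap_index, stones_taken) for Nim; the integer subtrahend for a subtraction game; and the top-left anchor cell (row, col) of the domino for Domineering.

[12] X move#1: -1:-1/11*, -2:-1/10, -3:-1/9
[11] O move#2: -1:-1/10, -2:-1/9, -3:+1/8*
[8] X move#3: -1:-1/7*, -2:-1/6, -3:-1/5
[7] O move#4: -1:-1/6, -2:-1/5, -3:+1/4*
[4] X move#5: -1:-1/3*, -2:-1/2, -3:-1/1
[3] O move#6: -1:-1/2, -2:-1/1, -3:+1/0*
[0] end (terminal -1, X#7); searched 12 to 12

PV length from [12]: 6 plies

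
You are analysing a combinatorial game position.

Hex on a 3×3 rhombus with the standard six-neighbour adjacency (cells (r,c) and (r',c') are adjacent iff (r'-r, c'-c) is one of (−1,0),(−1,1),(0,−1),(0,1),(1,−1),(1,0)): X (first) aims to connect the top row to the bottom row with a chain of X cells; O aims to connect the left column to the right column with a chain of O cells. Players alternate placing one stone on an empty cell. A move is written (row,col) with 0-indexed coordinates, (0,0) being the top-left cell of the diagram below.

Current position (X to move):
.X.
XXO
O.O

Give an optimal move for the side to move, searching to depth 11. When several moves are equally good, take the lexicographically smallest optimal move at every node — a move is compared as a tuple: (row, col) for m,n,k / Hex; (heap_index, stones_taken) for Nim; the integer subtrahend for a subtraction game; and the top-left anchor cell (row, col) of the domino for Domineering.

X's best at [.X./XXO/O.O]: (2,1)

[.X./XXO/O.O] X move#1: (0,0):-1/XX./XXO/O.O, (0,2):-1/.XX/XXO/O.O, (2,1):+1/.X./XXO/OXO*
[.X./XXO/OXO] end (terminal -1, O#2); searched .X./XXO/O.O to 11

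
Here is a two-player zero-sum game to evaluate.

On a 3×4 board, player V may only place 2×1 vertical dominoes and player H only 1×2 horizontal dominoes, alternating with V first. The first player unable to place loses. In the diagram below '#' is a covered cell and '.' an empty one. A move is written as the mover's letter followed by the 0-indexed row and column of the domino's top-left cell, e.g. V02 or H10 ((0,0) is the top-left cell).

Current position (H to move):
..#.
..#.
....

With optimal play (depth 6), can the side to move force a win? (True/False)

H winning at [..#./..#./....]: True

[..#./..#./....] H move#1: H00:-1/###./..#./...., H10:+1/..#./###./....*, H20:-1/..#./..#./##.., H21:-1/..#./..#./.##., H22:-1/..#./..#./..##
[..#./###./....] V move#2: V03:-1/..##/####/....*, V13:-1/..#./####/...#
[..##/####/....] H move#3: H00:+1/####/####/....*, H20:+1/..##/####/##.., H21:+1/..##/####/.##., H22:+1/..##/####/..##
[####/####/....] end (terminal -1, V#4); searched ..#./..#./.... to 6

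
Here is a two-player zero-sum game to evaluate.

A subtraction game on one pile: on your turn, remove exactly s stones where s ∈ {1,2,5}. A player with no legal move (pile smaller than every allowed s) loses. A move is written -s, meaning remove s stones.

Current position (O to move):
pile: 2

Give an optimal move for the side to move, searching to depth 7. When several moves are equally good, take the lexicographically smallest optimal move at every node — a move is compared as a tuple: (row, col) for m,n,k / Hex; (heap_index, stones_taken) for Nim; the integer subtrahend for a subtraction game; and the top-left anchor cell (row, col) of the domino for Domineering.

[2] O move#1: -1:-1/1, -2:+1/0*
[0] end (terminal -1, X#2); searched 2 to 7

O's best at [2]: -2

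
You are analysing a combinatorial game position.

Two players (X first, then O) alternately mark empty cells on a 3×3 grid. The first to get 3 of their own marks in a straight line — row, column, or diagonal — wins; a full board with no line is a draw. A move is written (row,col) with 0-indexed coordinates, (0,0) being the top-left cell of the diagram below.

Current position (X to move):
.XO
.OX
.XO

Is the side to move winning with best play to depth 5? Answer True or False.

[.XO/.OX/.XO] X move#1: (0,0):-1/XXO/.OX/.XO*, (1,0):-1/.XO/XOX/.XO, (2,0):-1/.XO/.OX/XXO
[XXO/.OX/.XO] O move#2: (1,0):+0/XXO/OOX/.XO, (2,0):+1/XXO/.OX/OXO*
[XXO/.OX/OXO] end (terminal -1, X#3); searched .XO/.OX/.XO to 5

X winning at [.XO/.OX/.XO]: False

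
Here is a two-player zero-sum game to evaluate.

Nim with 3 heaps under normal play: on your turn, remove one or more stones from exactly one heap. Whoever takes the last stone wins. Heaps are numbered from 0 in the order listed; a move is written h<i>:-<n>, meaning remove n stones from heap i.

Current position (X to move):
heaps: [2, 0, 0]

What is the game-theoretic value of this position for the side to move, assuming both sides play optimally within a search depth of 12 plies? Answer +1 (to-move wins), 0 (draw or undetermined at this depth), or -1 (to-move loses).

value((2,0,0), X) = +1

p1 X@[(2,0,0)]: h0:-1[(1,0,0)]-1 h0:-2[(0,0,0)]+1*
p2 O@[(0,0,0)] terminal -1; root [(2,0,0)] d12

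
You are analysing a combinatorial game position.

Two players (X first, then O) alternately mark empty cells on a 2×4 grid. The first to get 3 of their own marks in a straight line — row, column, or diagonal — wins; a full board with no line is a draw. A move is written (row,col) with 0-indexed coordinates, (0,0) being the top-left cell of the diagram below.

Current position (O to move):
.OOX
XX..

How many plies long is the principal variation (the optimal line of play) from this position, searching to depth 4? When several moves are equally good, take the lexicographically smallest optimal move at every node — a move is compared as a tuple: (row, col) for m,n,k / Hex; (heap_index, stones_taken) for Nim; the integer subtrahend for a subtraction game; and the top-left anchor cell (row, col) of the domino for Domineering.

PV length from [.OOX/XX..]: 1 ply

[.OOX/XX..] O move#1: (0,0):+1/OOOX/XX..*, (1,2):+0/.OOX/XXO., (1,3):-1/.OOX/XX.O
[OOOX/XX..] end (terminal -1, X#2); searched .OOX/XX.. to 4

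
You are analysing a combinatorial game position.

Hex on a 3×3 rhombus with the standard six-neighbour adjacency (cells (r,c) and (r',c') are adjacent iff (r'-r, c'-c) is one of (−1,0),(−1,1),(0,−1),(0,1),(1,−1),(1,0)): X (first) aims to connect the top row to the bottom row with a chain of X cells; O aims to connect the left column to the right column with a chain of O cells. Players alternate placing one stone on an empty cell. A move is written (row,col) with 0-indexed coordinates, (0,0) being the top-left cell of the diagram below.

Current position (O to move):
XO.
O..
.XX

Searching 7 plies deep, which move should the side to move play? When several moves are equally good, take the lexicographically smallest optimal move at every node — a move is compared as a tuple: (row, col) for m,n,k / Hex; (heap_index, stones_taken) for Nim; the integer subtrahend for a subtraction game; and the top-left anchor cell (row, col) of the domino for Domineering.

p1 O@[XO./O../.XX]: (0,2)[XOO/O../.XX]+1* (1,1)[XO./OO./.XX]+1 (1,2)[XO./O.O/.XX]+1 (2,0)[XO./O../OXX]-1
p2 X@[XOO/O../.XX] terminal -1; root [XO./O../.XX] d7

O's best at [XO./O../.XX]: (0,2)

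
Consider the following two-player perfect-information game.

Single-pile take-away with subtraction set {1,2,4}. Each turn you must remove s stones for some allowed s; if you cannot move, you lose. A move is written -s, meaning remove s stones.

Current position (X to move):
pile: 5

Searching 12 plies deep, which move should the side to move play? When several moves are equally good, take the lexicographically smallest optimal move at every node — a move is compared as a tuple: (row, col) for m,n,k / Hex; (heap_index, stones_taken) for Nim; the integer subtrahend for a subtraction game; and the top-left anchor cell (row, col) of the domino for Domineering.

X's best at [5]: -2

[5] X move#1: -1:-1/4, -2:+1/3*, -4:-1/1
[3] O move#2: -1:-1/2*, -2:-1/1
[2] X move#3: -1:-1/1, -2:+1/0*
[0] end (terminal -1, O#4); searched 5 to 12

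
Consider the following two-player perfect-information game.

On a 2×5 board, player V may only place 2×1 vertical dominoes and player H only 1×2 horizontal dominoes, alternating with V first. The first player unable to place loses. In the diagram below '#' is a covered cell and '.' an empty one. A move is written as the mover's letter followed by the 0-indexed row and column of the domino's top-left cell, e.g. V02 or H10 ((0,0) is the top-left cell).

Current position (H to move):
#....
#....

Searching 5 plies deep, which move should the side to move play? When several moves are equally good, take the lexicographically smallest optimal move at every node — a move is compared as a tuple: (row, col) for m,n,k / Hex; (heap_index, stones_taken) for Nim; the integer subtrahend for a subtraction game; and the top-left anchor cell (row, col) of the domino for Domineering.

ply 1, H at #..../#.... | H01=-1→###../#....; H02=+1→#.##./#....*; H03=-1→#..##/#....; H11=-1→#..../###..; H12=+1→#..../#.##.; H13=-1→#..../#..##
ply 2, V at #.##./#.... | V01=-1→####./##...*; V04=-1→#.###/#...#
ply 3, H at ####./##... | H12=-1→####./####.; H13=+1→####./##.##*
ply 4: ####./##.## is terminal -1 (V); from #..../#.... depth 5

H's best at [#..../#....]: H02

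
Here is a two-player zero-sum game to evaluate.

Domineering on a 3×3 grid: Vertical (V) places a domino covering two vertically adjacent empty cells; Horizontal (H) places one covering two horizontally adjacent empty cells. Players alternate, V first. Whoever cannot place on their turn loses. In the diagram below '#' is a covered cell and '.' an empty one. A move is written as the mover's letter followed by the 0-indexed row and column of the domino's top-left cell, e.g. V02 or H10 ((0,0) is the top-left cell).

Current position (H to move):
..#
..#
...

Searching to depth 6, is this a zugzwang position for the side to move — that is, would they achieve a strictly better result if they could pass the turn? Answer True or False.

zugzwang(..#/..#/..., H) = False

p1 H@[..#/..#/...]: H00[###/..#/...]-1 H10[..#/###/...]+1* H20[..#/..#/##.]-1 H21[..#/..#/.##]-1
p2 V@[..#/###/...] terminal -1; root [..#/..#/...] d6
pass branch (V moves first from the same position):
  | p1 V@[..#/..#/...]: V00[#.#/#.#/...]+1* V01[.##/.##/...]+1 V10[..#/#.#/#..]+1 V11[..#/.##/.#.]+1
  | p2 H@[#.#/#.#/...]: H20[#.#/#.#/##.]-1* H21[#.#/#.#/.##]-1
  | p3 V@[#.#/#.#/##.]: V01[###/###/##.]+1*
  | p4 H@[###/###/##.] terminal -1; root [..#/..#/...] d6
H moving scores +1; H passing scores -1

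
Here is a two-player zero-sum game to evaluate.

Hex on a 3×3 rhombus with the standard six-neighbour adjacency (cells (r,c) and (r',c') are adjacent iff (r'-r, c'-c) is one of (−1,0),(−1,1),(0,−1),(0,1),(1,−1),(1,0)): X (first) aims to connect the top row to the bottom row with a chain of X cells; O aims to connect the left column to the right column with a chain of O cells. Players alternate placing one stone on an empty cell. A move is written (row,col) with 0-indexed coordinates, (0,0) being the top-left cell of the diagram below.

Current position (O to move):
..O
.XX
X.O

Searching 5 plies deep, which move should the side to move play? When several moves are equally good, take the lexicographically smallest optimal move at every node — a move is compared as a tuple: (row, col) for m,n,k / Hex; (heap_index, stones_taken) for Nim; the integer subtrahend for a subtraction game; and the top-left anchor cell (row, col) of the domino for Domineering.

[..O/.XX/X.O] O move#1: (0,0):-1/O.O/.XX/X.O, (0,1):+1/.OO/.XX/X.O*, (1,0):-1/..O/OXX/X.O, (2,1):-1/..O/.XX/XOO
[.OO/.XX/X.O] X move#2: (0,0):-1/XOO/.XX/X.O*, (1,0):-1/.OO/XXX/X.O, (2,1):-1/.OO/.XX/XXO
[XOO/.XX/X.O] O move#3: (1,0):+1/XOO/OXX/X.O*, (2,1):-1/XOO/.XX/XOO
[XOO/OXX/X.O] end (terminal -1, X#4); searched ..O/.XX/X.O to 5

O's best at [..O/.XX/X.O]: (0,1)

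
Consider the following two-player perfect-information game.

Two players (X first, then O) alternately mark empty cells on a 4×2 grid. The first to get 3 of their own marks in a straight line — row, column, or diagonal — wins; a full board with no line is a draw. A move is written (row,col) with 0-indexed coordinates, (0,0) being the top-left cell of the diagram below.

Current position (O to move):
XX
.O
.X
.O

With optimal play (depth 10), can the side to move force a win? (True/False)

ply 1, O at XX/.O/.X/.O | (1,0)=+0→XX/OO/.X/.O*; (2,0)=+0→XX/.O/OX/.O; (3,0)=+0→XX/.O/.X/OO
ply 2, X at XX/OO/.X/.O | (2,0)=+0→XX/OO/XX/.O*; (3,0)=+0→XX/OO/.X/XO
ply 3, O at XX/OO/XX/.O | (3,0)=+0→XX/OO/XX/OO*
ply 4: XX/OO/XX/OO is terminal +0 (X); from XX/.O/.X/.O depth 10

O winning at [XX/.O/.X/.O]: False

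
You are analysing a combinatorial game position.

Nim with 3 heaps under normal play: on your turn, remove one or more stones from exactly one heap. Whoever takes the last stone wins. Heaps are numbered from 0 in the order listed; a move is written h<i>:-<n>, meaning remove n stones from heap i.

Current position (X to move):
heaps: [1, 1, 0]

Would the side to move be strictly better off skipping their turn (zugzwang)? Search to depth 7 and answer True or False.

p1 X@[(1,1,0)]: h0:-1[(0,1,0)]-1* h1:-1[(1,0,0)]-1
p2 O@[(0,1,0)]: h1:-1[(0,0,0)]+1*
p3 X@[(0,0,0)] terminal -1; root [(1,1,0)] d7
pass branch (O moves first from the same position):
  | p1 O@[(1,1,0)]: h0:-1[(0,1,0)]-1* h1:-1[(1,0,0)]-1
  | p2 X@[(0,1,0)]: h1:-1[(0,0,0)]+1*
  | p3 O@[(0,0,0)] terminal -1; root [(1,1,0)] d7
X moving scores -1; X passing scores +1

zugzwang((1,1,0), X) = True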